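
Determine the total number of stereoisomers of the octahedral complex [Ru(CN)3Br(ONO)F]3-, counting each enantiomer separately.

The six octahedral sites form three mutually perpendicular trans pairs.
Systematic placement gives 4 geometric isomers: CN mer (3 arrangements); CN fac (chiral).
One of these lacks any improper symmetry element and so occurs as an enantiomeric pair, giving 4 + 1 = 5 stereoisomers in total.

5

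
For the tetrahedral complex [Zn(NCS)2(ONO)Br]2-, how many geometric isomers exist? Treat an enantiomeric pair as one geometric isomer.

All four vertices of a tetrahedron are equivalent and mutually adjacent, so cis/trans isomerism cannot arise.
Only one geometric arrangement is possible.

1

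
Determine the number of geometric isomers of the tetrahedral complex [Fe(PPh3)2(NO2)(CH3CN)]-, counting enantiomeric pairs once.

1

In a tetrahedral complex all four positions are equivalent and every pair of ligands is adjacent — there is no cis/trans distinction.
Only one geometric arrangement is possible.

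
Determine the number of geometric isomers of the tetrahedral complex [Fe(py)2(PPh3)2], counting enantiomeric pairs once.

1

Only one geometric arrangement is possible.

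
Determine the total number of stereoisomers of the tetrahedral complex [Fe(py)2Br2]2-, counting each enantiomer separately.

All four vertices of a tetrahedron are equivalent and mutually adjacent, so cis/trans isomerism cannot arise.
Only one geometric arrangement is possible.

1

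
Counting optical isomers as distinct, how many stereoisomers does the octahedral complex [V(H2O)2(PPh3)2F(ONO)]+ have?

8

The six octahedral sites form three mutually perpendicular trans pairs.
Systematic placement gives 6 geometric isomers: H2O cis, PPh3 trans; H2O cis, PPh3 cis (3 arrangements, 2 chiral); H2O trans, PPh3 trans; H2O trans, PPh3 cis.
Of these, 2 lack any improper symmetry element and so occur as enantiomeric pairs, giving 6 + 2 = 8 stereoisomers in total.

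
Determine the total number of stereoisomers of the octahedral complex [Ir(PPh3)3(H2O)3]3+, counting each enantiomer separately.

2

In an octahedral complex each vertex has one trans partner and four cis neighbours.
The distinct arrangements are (2 in all): PPh3 mer; PPh3 fac.
Each arrangement has an internal mirror plane or centre of symmetry, so none is chiral.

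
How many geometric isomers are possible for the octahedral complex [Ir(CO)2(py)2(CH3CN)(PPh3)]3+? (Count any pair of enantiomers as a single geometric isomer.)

Systematic placement gives 6 geometric isomers: CO cis, py trans; CO cis, py cis (3 arrangements, 2 chiral); CO trans, py trans; CO trans, py cis.

6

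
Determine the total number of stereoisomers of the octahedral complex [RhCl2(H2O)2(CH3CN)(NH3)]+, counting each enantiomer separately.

The six octahedral sites form three mutually perpendicular trans pairs.
There are 6 geometric isomers: Cl cis, H2O cis (3 arrangements, 2 chiral); Cl cis, H2O trans; Cl trans, H2O cis; Cl trans, H2O trans.
Of these, 2 lack any improper symmetry element and so occur as enantiomeric pairs, giving 6 + 2 = 8 stereoisomers in total.

8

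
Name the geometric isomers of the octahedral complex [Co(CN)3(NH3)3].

fac and mer

An octahedron has six vertices in three trans pairs; every non-trans pair is cis.
The distinct arrangements are (2 in all): CN mer; CN fac.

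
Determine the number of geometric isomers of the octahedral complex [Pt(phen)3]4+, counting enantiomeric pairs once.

1

An octahedron has six vertices in three trans pairs; every non-trans pair is cis.
Each phen is bidentate and must span two cis positions.
Only one geometric arrangement is possible; it has no improper symmetry element, so it exists as a pair of enantiomers (2 stereoisomers).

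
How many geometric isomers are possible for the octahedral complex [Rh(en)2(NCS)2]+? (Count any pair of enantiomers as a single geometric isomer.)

2

Each en is bidentate and must span two cis positions.
There are 2 geometric isomers: NCS trans; NCS cis (chiral).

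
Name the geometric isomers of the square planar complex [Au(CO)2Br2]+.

cis and trans

A square has two trans pairs of vertices; adjacent vertices are cis.
Systematic placement gives 2 geometric isomers: CO cis; CO trans.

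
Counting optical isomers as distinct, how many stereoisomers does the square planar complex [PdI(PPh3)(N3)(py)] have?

3

A square has two trans pairs of vertices; adjacent vertices are cis.
There are 3 geometric isomers: (I/PPh3 trans, N3/py trans); (I/py trans, N3/PPh3 trans); (I/N3 trans, PPh3/py trans).
Each arrangement has an internal mirror plane or centre of symmetry, so none is chiral.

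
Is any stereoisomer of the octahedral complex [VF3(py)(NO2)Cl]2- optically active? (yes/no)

An octahedron has six vertices in three trans pairs; every non-trans pair is cis.
Working through the distinct placements yields 4 geometric isomers: F mer (3 arrangements); F fac (chiral).
One of these lacks any improper symmetry element and so occurs as an enantiomeric pair, giving 4 + 1 = 5 stereoisomers in total.

yes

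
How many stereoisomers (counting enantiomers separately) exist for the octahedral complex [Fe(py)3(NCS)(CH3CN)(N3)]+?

5

In an octahedral complex each vertex has one trans partner and four cis neighbours.
Systematic placement gives 4 geometric isomers: py mer (3 arrangements); py fac (chiral).
One of these lacks any improper symmetry element and so occurs as an enantiomeric pair, giving 4 + 1 = 5 stereoisomers in total.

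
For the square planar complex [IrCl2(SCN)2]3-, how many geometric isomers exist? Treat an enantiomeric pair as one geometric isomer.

2

In a square planar complex each vertex has one trans partner and two cis neighbours.
Working through the distinct placements yields 2 geometric isomers: Cl cis; Cl trans.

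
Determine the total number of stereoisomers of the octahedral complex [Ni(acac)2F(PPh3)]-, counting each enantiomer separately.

3

In an octahedral complex each vertex has one trans partner and four cis neighbours.
Each acac is bidentate and must span two cis positions.
Systematic placement gives 2 geometric isomers: F and PPh3 mutually trans; F and PPh3 mutually cis (chiral).
One of these lacks any improper symmetry element and so occurs as an enantiomeric pair, giving 2 + 1 = 3 stereoisomers in total.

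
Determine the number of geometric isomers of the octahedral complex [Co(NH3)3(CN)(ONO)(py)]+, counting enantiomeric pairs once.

The six octahedral sites form three mutually perpendicular trans pairs.
There are 4 geometric isomers: NH3 mer (3 arrangements); NH3 fac (chiral).

4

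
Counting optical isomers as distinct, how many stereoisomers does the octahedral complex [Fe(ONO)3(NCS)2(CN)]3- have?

3

An octahedron has six vertices in three trans pairs; every non-trans pair is cis.
Working through the distinct placements yields 3 geometric isomers: ONO mer, NCS cis; ONO mer, NCS trans; ONO fac, NCS cis.
Each arrangement has an internal mirror plane or centre of symmetry, so none is chiral.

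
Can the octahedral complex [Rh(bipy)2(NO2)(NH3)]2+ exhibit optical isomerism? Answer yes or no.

In an octahedral complex each vertex has one trans partner and four cis neighbours.
Each bipy is bidentate and must span two cis positions.
The distinct arrangements are (2 in all): NO2 and NH3 mutually trans; NO2 and NH3 mutually cis (chiral).
One of these lacks any improper symmetry element and so occurs as an enantiomeric pair, giving 2 + 1 = 3 stereoisomers in total.

yes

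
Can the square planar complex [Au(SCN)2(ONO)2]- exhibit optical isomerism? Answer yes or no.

A square has two trans pairs of vertices; adjacent vertices are cis.
Systematic placement gives 2 geometric isomers: SCN cis; SCN trans.
Each arrangement has an internal mirror plane or centre of symmetry, so none is chiral.

no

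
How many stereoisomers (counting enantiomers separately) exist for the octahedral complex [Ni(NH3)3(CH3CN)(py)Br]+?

5

The six octahedral sites form three mutually perpendicular trans pairs.
Working through the distinct placements yields 4 geometric isomers: NH3 mer (3 arrangements); NH3 fac (chiral).
One of these lacks any improper symmetry element and so occurs as an enantiomeric pair, giving 4 + 1 = 5 stereoisomers in total.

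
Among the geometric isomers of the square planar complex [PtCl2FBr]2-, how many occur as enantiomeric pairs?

0

Systematic placement gives 2 geometric isomers: Cl cis; Cl trans.
Each arrangement has an internal mirror plane or centre of symmetry, so none is chiral.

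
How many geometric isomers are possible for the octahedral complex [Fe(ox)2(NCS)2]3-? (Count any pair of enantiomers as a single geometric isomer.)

An octahedron has six vertices in three trans pairs; every non-trans pair is cis.
Each ox is bidentate and must span two cis positions.
The distinct arrangements are (2 in all): NCS trans; NCS cis (chiral).

2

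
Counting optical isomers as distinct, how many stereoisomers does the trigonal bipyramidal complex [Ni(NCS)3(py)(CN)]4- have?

There are 4 geometric isomers: py equatorial, CN axial; py axial, CN axial; py equatorial, CN equatorial; py axial, CN equatorial.
Each arrangement has an internal mirror plane or centre of symmetry, so none is chiral.

4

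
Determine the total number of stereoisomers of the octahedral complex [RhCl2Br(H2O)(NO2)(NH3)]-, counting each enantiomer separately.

In an octahedral complex each vertex has one trans partner and four cis neighbours.
Exhaustive case analysis gives 9 geometric isomers.
Of these, 6 lack any improper symmetry element and so occur as enantiomeric pairs, giving 9 + 6 = 15 stereoisomers in total.

15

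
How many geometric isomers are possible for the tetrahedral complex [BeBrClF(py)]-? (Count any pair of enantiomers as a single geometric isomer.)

1

Only one geometric arrangement is possible; it has no improper symmetry element, so it exists as a pair of enantiomers (2 stereoisomers).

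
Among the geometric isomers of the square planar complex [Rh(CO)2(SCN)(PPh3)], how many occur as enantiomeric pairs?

0

A square has two trans pairs of vertices; adjacent vertices are cis.
Systematic placement gives 2 geometric isomers: CO cis; CO trans.
Each arrangement has an internal mirror plane or centre of symmetry, so none is chiral.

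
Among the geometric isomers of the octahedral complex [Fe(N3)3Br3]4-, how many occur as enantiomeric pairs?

An octahedron has six vertices in three trans pairs; every non-trans pair is cis.
Working through the distinct placements yields 2 geometric isomers: N3 mer; N3 fac.
Each arrangement has an internal mirror plane or centre of symmetry, so none is chiral.

0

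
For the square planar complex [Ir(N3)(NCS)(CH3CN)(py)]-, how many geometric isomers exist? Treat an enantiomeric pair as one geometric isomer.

3

In a square planar complex each vertex has one trans partner and two cis neighbours.
Working through the distinct placements yields 3 geometric isomers: (CH3CN/NCS trans, N3/py trans); (CH3CN/py trans, N3/NCS trans); (CH3CN/N3 trans, NCS/py trans).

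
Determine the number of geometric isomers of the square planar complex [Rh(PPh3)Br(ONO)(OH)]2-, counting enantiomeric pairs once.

3

A square has two trans pairs of vertices; adjacent vertices are cis.
Systematic placement gives 3 geometric isomers: (Br/ONO trans, OH/PPh3 trans); (Br/PPh3 trans, OH/ONO trans); (Br/OH trans, ONO/PPh3 trans).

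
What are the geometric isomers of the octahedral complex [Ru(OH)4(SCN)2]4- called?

The six octahedral sites form three mutually perpendicular trans pairs.
Working through the distinct placements yields 2 geometric isomers: SCN trans; SCN cis.

cis and trans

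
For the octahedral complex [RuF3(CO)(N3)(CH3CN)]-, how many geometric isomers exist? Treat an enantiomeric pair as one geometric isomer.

Systematic placement gives 4 geometric isomers: F mer (3 arrangements); F fac (chiral).

4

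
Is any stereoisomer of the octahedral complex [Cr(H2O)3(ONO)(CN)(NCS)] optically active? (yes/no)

An octahedron has six vertices in three trans pairs; every non-trans pair is cis.
There are 4 geometric isomers: H2O mer (3 arrangements); H2O fac (chiral).
One of these lacks any improper symmetry element and so occurs as an enantiomeric pair, giving 4 + 1 = 5 stereoisomers in total.

yes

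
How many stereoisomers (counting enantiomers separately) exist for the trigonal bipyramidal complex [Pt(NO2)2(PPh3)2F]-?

6

A trigonal bipyramid has two axial and three equatorial sites, which are chemically inequivalent.
Exhaustive case analysis gives 5 geometric isomers.
One of these lacks any improper symmetry element and so occurs as an enantiomeric pair, giving 5 + 1 = 6 stereoisomers in total.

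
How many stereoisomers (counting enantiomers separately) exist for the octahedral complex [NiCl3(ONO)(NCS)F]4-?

Working through the distinct placements yields 4 geometric isomers: Cl mer (3 arrangements); Cl fac (chiral).
One of these lacks any improper symmetry element and so occurs as an enantiomeric pair, giving 4 + 1 = 5 stereoisomers in total.

5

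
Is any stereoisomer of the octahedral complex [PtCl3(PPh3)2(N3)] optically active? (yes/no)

no

An octahedron has six vertices in three trans pairs; every non-trans pair is cis.
Systematic placement gives 3 geometric isomers: Cl mer, PPh3 trans; Cl mer, PPh3 cis; Cl fac, PPh3 cis.
Each arrangement has an internal mirror plane or centre of symmetry, so none is chiral.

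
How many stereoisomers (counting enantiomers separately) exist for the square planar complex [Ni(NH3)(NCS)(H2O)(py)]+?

In a square planar complex each vertex has one trans partner and two cis neighbours.
Working through the distinct placements yields 3 geometric isomers: (H2O/NH3 trans, NCS/py trans); (H2O/py trans, NCS/NH3 trans); (H2O/NCS trans, NH3/py trans).
Each arrangement has an internal mirror plane or centre of symmetry, so none is chiral.

3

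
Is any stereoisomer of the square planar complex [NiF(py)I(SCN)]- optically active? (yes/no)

A square has two trans pairs of vertices; adjacent vertices are cis.
Systematic placement gives 3 geometric isomers: (F/SCN trans, I/py trans); (F/py trans, I/SCN trans); (F/I trans, SCN/py trans).
Each arrangement has an internal mirror plane or centre of symmetry, so none is chiral.

no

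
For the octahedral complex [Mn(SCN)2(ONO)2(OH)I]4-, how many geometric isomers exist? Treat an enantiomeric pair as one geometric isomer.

The six octahedral sites form three mutually perpendicular trans pairs.
Working through the distinct placements yields 6 geometric isomers: SCN trans, ONO trans; SCN cis, ONO cis (3 arrangements, 2 chiral); SCN trans, ONO cis; SCN cis, ONO trans.

6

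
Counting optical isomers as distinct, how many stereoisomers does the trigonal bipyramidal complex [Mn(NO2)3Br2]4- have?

The distinct arrangements are (3 in all): Br both axial; Br one axial, one equatorial; Br both equatorial.
Each arrangement has an internal mirror plane or centre of symmetry, so none is chiral.

3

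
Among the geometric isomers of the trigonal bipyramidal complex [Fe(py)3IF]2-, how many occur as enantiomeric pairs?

0

The distinct arrangements are (4 in all): I axial, F axial; I equatorial, F axial; I axial, F equatorial; I equatorial, F equatorial.
Each arrangement has an internal mirror plane or centre of symmetry, so none is chiral.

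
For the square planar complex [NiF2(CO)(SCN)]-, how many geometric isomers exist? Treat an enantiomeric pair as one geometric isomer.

2

A square has two trans pairs of vertices; adjacent vertices are cis.
There are 2 geometric isomers: F cis; F trans.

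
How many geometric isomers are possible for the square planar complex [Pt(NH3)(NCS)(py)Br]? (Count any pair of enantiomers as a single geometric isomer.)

3

Working through the distinct placements yields 3 geometric isomers: (Br/NH3 trans, NCS/py trans); (Br/py trans, NCS/NH3 trans); (Br/NCS trans, NH3/py trans).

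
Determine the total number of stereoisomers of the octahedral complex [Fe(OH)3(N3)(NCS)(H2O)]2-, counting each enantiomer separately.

5

The six octahedral sites form three mutually perpendicular trans pairs.
The distinct arrangements are (4 in all): OH mer (3 arrangements); OH fac (chiral).
One of these lacks any improper symmetry element and so occurs as an enantiomeric pair, giving 4 + 1 = 5 stereoisomers in total.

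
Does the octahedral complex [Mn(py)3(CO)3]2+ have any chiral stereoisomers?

The six octahedral sites form three mutually perpendicular trans pairs.
There are 2 geometric isomers: py mer; py fac.
Each arrangement has an internal mirror plane or centre of symmetry, so none is chiral.

no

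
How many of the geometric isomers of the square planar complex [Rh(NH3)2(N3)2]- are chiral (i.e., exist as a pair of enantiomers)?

0

A square has two trans pairs of vertices; adjacent vertices are cis.
The distinct arrangements are (2 in all): NH3 cis; NH3 trans.
Each arrangement has an internal mirror plane or centre of symmetry, so none is chiral.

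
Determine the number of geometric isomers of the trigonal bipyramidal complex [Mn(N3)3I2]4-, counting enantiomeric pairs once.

A trigonal bipyramid has two axial and three equatorial sites, which are chemically inequivalent.
Working through the distinct placements yields 3 geometric isomers: I both axial; I one axial, one equatorial; I both equatorial.

3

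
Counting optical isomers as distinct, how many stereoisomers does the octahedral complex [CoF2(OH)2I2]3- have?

6

Systematic placement gives 5 geometric isomers: F trans, OH trans, I trans; F trans, OH cis, I cis; F cis, OH trans, I cis; F cis, OH cis, I cis (chiral); F cis, OH cis, I trans.
One of these lacks any improper symmetry element and so occurs as an enantiomeric pair, giving 5 + 1 = 6 stereoisomers in total.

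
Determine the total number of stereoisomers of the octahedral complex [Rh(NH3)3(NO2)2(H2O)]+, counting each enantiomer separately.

In an octahedral complex each vertex has one trans partner and four cis neighbours.
Systematic placement gives 3 geometric isomers: NH3 mer, NO2 trans; NH3 fac, NO2 cis; NH3 mer, NO2 cis.
Each arrangement has an internal mirror plane or centre of symmetry, so none is chiral.

3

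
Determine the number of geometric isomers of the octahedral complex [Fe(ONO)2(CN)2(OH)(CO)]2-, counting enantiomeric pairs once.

The six octahedral sites form three mutually perpendicular trans pairs.
Systematic placement gives 6 geometric isomers: ONO trans, CN trans; ONO cis, CN trans; ONO trans, CN cis; ONO cis, CN cis (3 arrangements, 2 chiral).

6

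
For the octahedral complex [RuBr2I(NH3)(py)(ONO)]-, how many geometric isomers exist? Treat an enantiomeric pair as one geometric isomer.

Placing the ligands in turn and identifying arrangements related by rotation or reflection leaves 9 distinct geometric isomers.

9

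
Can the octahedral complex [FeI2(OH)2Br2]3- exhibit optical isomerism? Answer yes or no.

The six octahedral sites form three mutually perpendicular trans pairs.
Systematic placement gives 5 geometric isomers: I trans, OH trans, Br trans; I cis, OH cis, Br trans; I cis, OH trans, Br cis; I cis, OH cis, Br cis (chiral); I trans, OH cis, Br cis.
One of these lacks any improper symmetry element and so occurs as an enantiomeric pair, giving 5 + 1 = 6 stereoisomers in total.

yes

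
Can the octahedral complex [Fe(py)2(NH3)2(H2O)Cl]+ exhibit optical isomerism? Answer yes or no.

The six octahedral sites form three mutually perpendicular trans pairs.
Systematic placement gives 6 geometric isomers: py trans, NH3 trans; py cis, NH3 cis (3 arrangements, 2 chiral); py trans, NH3 cis; py cis, NH3 trans.
Of these, 2 lack any improper symmetry element and so occur as enantiomeric pairs, giving 6 + 2 = 8 stereoisomers in total.

yes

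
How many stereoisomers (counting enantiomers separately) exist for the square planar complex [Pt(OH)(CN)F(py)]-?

Working through the distinct placements yields 3 geometric isomers: (CN/OH trans, F/py trans); (CN/py trans, F/OH trans); (CN/F trans, OH/py trans).
Each arrangement has an internal mirror plane or centre of symmetry, so none is chiral.

3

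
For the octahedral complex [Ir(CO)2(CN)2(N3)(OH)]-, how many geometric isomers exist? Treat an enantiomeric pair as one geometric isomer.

In an octahedral complex each vertex has one trans partner and four cis neighbours.
Systematic placement gives 6 geometric isomers: CO trans, CN trans; CO cis, CN trans; CO cis, CN cis (3 arrangements, 2 chiral); CO trans, CN cis.

6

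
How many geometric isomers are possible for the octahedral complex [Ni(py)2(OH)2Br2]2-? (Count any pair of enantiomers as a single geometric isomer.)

An octahedron has six vertices in three trans pairs; every non-trans pair is cis.
Working through the distinct placements yields 5 geometric isomers: py trans, OH trans, Br trans; py cis, OH cis, Br trans; py trans, OH cis, Br cis; py cis, OH cis, Br cis (chiral); py cis, OH trans, Br cis.

5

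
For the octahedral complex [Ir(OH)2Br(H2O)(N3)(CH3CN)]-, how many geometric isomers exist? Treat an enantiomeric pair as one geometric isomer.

In an octahedral complex each vertex has one trans partner and four cis neighbours.
Exhaustive case analysis gives 9 geometric isomers.

9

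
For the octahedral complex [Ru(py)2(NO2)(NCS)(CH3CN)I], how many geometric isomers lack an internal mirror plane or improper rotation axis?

6

In an octahedral complex each vertex has one trans partner and four cis neighbours.
Systematic enumeration (placing each ligand type in turn and discarding arrangements equivalent by rotation or reflection) gives 9 geometric isomers.
Of these, 6 lack any improper symmetry element and so occur as enantiomeric pairs, giving 9 + 6 = 15 stereoisomers in total.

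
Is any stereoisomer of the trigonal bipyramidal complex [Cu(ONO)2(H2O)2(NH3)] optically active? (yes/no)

yes

A trigonal bipyramid has two axial and three equatorial sites, which are chemically inequivalent.
Exhaustive case analysis gives 5 geometric isomers.
One of these lacks any improper symmetry element and so occurs as an enantiomeric pair, giving 5 + 1 = 6 stereoisomers in total.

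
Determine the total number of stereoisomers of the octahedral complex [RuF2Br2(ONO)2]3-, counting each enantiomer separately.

6

In an octahedral complex each vertex has one trans partner and four cis neighbours.
The distinct arrangements are (5 in all): F trans, Br trans, ONO trans; F cis, Br trans, ONO cis; F cis, Br cis, ONO trans; F cis, Br cis, ONO cis (chiral); F trans, Br cis, ONO cis.
One of these lacks any improper symmetry element and so occurs as an enantiomeric pair, giving 5 + 1 = 6 stereoisomers in total.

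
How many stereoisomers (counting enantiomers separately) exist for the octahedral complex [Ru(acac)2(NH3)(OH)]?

An octahedron has six vertices in three trans pairs; every non-trans pair is cis.
Each acac is bidentate and must span two cis positions.
Working through the distinct placements yields 2 geometric isomers: NH3 and OH mutually trans; NH3 and OH mutually cis (chiral).
One of these lacks any improper symmetry element and so occurs as an enantiomeric pair, giving 2 + 1 = 3 stereoisomers in total.

3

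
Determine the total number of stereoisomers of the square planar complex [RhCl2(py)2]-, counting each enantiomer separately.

2

Working through the distinct placements yields 2 geometric isomers: Cl cis; Cl trans.
Each arrangement has an internal mirror plane or centre of symmetry, so none is chiral.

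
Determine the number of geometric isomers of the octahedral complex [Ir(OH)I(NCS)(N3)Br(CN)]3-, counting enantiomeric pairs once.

15

In an octahedral complex each vertex has one trans partner and four cis neighbours.
Placing the ligands in turn and identifying arrangements related by rotation or reflection leaves 15 distinct geometric isomers.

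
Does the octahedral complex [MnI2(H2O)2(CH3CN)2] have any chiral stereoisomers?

The six octahedral sites form three mutually perpendicular trans pairs.
Working through the distinct placements yields 5 geometric isomers: I trans, H2O trans, CH3CN trans; I cis, H2O cis, CH3CN trans; I trans, H2O cis, CH3CN cis; I cis, H2O cis, CH3CN cis (chiral); I cis, H2O trans, CH3CN cis.
One of these lacks any improper symmetry element and so occurs as an enantiomeric pair, giving 5 + 1 = 6 stereoisomers in total.

yes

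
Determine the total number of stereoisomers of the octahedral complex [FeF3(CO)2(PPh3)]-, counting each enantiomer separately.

3

In an octahedral complex each vertex has one trans partner and four cis neighbours.
Systematic placement gives 3 geometric isomers: F mer, CO trans; F fac, CO cis; F mer, CO cis.
Each arrangement has an internal mirror plane or centre of symmetry, so none is chiral.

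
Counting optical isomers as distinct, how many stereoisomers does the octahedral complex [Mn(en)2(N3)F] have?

Each en is bidentate and must span two cis positions.
There are 2 geometric isomers: N3 and F mutually trans; N3 and F mutually cis (chiral).
One of these lacks any improper symmetry element and so occurs as an enantiomeric pair, giving 2 + 1 = 3 stereoisomers in total.

3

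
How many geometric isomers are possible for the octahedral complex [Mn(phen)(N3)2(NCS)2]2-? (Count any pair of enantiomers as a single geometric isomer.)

The six octahedral sites form three mutually perpendicular trans pairs.
Each phen is bidentate and must span two cis positions.
Working through the distinct placements yields 3 geometric isomers: N3 trans, NCS cis; N3 cis, NCS cis (chiral); N3 cis, NCS trans.

3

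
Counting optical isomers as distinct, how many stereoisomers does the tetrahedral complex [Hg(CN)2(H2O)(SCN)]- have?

1

All four vertices of a tetrahedron are equivalent and mutually adjacent, so cis/trans isomerism cannot arise.
Only one geometric arrangement is possible.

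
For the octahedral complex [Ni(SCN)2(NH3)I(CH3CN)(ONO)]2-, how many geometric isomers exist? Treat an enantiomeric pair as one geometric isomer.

9

In an octahedral complex each vertex has one trans partner and four cis neighbours.
Placing the ligands in turn and identifying arrangements related by rotation or reflection leaves 9 distinct geometric isomers.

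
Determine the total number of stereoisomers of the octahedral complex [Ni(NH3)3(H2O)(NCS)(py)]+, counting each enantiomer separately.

5

The six octahedral sites form three mutually perpendicular trans pairs.
Working through the distinct placements yields 4 geometric isomers: NH3 mer (3 arrangements); NH3 fac (chiral).
One of these lacks any improper symmetry element and so occurs as an enantiomeric pair, giving 4 + 1 = 5 stereoisomers in total.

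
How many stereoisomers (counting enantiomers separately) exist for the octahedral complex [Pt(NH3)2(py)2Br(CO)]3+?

In an octahedral complex each vertex has one trans partner and four cis neighbours.
The distinct arrangements are (6 in all): NH3 trans, py trans; NH3 cis, py cis (3 arrangements, 2 chiral); NH3 cis, py trans; NH3 trans, py cis.
Of these, 2 lack any improper symmetry element and so occur as enantiomeric pairs, giving 6 + 2 = 8 stereoisomers in total.

8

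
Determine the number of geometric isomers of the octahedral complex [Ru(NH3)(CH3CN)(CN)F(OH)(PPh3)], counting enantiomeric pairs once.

An octahedron has six vertices in three trans pairs; every non-trans pair is cis.
Placing the ligands in turn and identifying arrangements related by rotation or reflection leaves 15 distinct geometric isomers.

15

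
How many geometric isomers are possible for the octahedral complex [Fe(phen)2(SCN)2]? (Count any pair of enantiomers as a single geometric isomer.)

An octahedron has six vertices in three trans pairs; every non-trans pair is cis.
Each phen is bidentate and must span two cis positions.
Working through the distinct placements yields 2 geometric isomers: SCN trans; SCN cis (chiral).

2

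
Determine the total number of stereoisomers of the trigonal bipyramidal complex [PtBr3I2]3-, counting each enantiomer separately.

3

In a trigonal bipyramid the two axial positions differ from the three equatorial ones.
Systematic placement gives 3 geometric isomers: I both equatorial; I one axial, one equatorial; I both axial.
Each arrangement has an internal mirror plane or centre of symmetry, so none is chiral.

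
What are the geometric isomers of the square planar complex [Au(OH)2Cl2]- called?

cis and trans

In a square planar complex each vertex has one trans partner and two cis neighbours.
Working through the distinct placements yields 2 geometric isomers: OH cis; OH trans.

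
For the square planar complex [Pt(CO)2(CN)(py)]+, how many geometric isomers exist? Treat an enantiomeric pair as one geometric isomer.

In a square planar complex each vertex has one trans partner and two cis neighbours.
Working through the distinct placements yields 2 geometric isomers: CO cis; CO trans.

2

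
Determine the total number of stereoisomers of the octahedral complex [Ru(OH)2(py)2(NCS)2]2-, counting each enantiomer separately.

6

Working through the distinct placements yields 5 geometric isomers: OH trans, py trans, NCS trans; OH cis, py cis, NCS trans; OH cis, py trans, NCS cis; OH cis, py cis, NCS cis (chiral); OH trans, py cis, NCS cis.
One of these lacks any improper symmetry element and so occurs as an enantiomeric pair, giving 5 + 1 = 6 stereoisomers in total.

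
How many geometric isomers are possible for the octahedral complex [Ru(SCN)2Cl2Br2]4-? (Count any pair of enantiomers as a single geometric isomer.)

In an octahedral complex each vertex has one trans partner and four cis neighbours.
Working through the distinct placements yields 5 geometric isomers: SCN trans, Cl trans, Br trans; SCN cis, Cl cis, Br trans; SCN trans, Cl cis, Br cis; SCN cis, Cl cis, Br cis (chiral); SCN cis, Cl trans, Br cis.

5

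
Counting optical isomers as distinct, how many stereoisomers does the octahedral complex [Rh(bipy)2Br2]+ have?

3

Each bipy is bidentate and must span two cis positions.
Working through the distinct placements yields 2 geometric isomers: Br trans; Br cis (chiral).
One of these lacks any improper symmetry element and so occurs as an enantiomeric pair, giving 2 + 1 = 3 stereoisomers in total.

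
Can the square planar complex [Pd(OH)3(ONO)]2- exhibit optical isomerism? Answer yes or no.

A square has two trans pairs of vertices; adjacent vertices are cis.
Only one geometric arrangement is possible.

no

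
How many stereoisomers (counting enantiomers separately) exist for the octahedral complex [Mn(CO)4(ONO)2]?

An octahedron has six vertices in three trans pairs; every non-trans pair is cis.
Systematic placement gives 2 geometric isomers: ONO trans; ONO cis.
Each arrangement has an internal mirror plane or centre of symmetry, so none is chiral.

2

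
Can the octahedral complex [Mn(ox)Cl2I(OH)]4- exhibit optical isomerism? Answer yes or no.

yes

The six octahedral sites form three mutually perpendicular trans pairs.
Each ox is bidentate and must span two cis positions.
Working through the distinct placements yields 4 geometric isomers: Cl trans; Cl cis (3 arrangements, 2 chiral).
Of these, 2 lack any improper symmetry element and so occur as enantiomeric pairs, giving 4 + 2 = 6 stereoisomers in total.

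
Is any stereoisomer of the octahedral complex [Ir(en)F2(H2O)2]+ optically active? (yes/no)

An octahedron has six vertices in three trans pairs; every non-trans pair is cis.
Each en is bidentate and must span two cis positions.
The distinct arrangements are (3 in all): F trans, H2O cis; F cis, H2O cis (chiral); F cis, H2O trans.
One of these lacks any improper symmetry element and so occurs as an enantiomeric pair, giving 3 + 1 = 4 stereoisomers in total.

yes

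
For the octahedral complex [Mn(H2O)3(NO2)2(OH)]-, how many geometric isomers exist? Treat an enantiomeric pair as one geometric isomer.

3

In an octahedral complex each vertex has one trans partner and four cis neighbours.
Working through the distinct placements yields 3 geometric isomers: H2O mer, NO2 cis; H2O mer, NO2 trans; H2O fac, NO2 cis.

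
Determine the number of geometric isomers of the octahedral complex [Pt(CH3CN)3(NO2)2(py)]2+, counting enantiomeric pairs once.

3

The six octahedral sites form three mutually perpendicular trans pairs.
The distinct arrangements are (3 in all): CH3CN mer, NO2 cis; CH3CN mer, NO2 trans; CH3CN fac, NO2 cis.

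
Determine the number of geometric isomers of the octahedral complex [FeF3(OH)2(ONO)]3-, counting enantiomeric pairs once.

There are 3 geometric isomers: F mer, OH cis; F mer, OH trans; F fac, OH cis.

3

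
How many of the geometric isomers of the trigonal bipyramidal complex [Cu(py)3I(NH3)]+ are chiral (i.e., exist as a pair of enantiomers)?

0

There are 4 geometric isomers: I axial, NH3 axial; I axial, NH3 equatorial; I equatorial, NH3 axial; I equatorial, NH3 equatorial.
Each arrangement has an internal mirror plane or centre of symmetry, so none is chiral.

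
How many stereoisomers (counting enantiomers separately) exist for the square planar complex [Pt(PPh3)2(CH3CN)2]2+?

2

In a square planar complex each vertex has one trans partner and two cis neighbours.
There are 2 geometric isomers: PPh3 cis; PPh3 trans.
Each arrangement has an internal mirror plane or centre of symmetry, so none is chiral.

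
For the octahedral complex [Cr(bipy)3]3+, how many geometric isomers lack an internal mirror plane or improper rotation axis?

The six octahedral sites form three mutually perpendicular trans pairs.
Each bipy is bidentate and must span two cis positions.
Only one geometric arrangement is possible; it has no improper symmetry element, so it exists as a pair of enantiomers (2 stereoisomers).

1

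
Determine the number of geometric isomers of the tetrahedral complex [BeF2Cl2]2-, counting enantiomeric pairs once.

1

Only one geometric arrangement is possible.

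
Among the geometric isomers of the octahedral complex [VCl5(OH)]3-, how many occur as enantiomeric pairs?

The six octahedral sites form three mutually perpendicular trans pairs.
Only one geometric arrangement is possible.

0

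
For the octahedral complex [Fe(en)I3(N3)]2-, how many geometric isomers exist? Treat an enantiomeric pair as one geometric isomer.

2

Each en is bidentate and must span two cis positions.
The distinct arrangements are (2 in all): I mer; I fac.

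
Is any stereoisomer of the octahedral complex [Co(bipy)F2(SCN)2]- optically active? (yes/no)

yes

The six octahedral sites form three mutually perpendicular trans pairs.
Each bipy is bidentate and must span two cis positions.
The distinct arrangements are (3 in all): F trans, SCN cis; F cis, SCN cis (chiral); F cis, SCN trans.
One of these lacks any improper symmetry element and so occurs as an enantiomeric pair, giving 3 + 1 = 4 stereoisomers in total.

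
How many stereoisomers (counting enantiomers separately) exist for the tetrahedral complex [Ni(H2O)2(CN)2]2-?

1

In a tetrahedral complex all four positions are equivalent and every pair of ligands is adjacent — there is no cis/trans distinction.
Only one geometric arrangement is possible.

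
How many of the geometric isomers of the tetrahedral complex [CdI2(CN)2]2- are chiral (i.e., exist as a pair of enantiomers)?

All four vertices of a tetrahedron are equivalent and mutually adjacent, so cis/trans isomerism cannot arise.
Only one geometric arrangement is possible.

0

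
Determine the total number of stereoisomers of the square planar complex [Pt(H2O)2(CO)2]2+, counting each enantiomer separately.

2

A square has two trans pairs of vertices; adjacent vertices are cis.
Systematic placement gives 2 geometric isomers: H2O cis; H2O trans.
Each arrangement has an internal mirror plane or centre of symmetry, so none is chiral.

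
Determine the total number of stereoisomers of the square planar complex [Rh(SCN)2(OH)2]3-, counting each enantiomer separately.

A square has two trans pairs of vertices; adjacent vertices are cis.
Working through the distinct placements yields 2 geometric isomers: SCN cis; SCN trans.
Each arrangement has an internal mirror plane or centre of symmetry, so none is chiral.

2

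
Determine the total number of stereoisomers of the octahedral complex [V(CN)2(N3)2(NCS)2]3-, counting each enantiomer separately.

6

Systematic placement gives 5 geometric isomers: CN trans, N3 trans, NCS trans; CN trans, N3 cis, NCS cis; CN cis, N3 cis, NCS trans; CN cis, N3 cis, NCS cis (chiral); CN cis, N3 trans, NCS cis.
One of these lacks any improper symmetry element and so occurs as an enantiomeric pair, giving 5 + 1 = 6 stereoisomers in total.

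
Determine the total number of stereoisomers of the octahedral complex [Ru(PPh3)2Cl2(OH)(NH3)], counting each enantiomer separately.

The distinct arrangements are (6 in all): PPh3 trans, Cl trans; PPh3 cis, Cl trans; PPh3 trans, Cl cis; PPh3 cis, Cl cis (3 arrangements, 2 chiral).
Of these, 2 lack any improper symmetry element and so occur as enantiomeric pairs, giving 6 + 2 = 8 stereoisomers in total.

8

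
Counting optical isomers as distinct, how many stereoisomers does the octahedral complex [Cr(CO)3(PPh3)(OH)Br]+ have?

5

Working through the distinct placements yields 4 geometric isomers: CO mer (3 arrangements); CO fac (chiral).
One of these lacks any improper symmetry element and so occurs as an enantiomeric pair, giving 4 + 1 = 5 stereoisomers in total.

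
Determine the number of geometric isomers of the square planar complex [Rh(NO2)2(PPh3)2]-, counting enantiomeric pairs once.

2

There are 2 geometric isomers: NO2 cis; NO2 trans.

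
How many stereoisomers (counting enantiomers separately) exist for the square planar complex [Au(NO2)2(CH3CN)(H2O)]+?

2

A square has two trans pairs of vertices; adjacent vertices are cis.
Systematic placement gives 2 geometric isomers: NO2 cis; NO2 trans.
Each arrangement has an internal mirror plane or centre of symmetry, so none is chiral.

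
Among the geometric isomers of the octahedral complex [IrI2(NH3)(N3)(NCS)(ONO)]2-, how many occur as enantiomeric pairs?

The six octahedral sites form three mutually perpendicular trans pairs.
Exhaustive case analysis gives 9 geometric isomers.
Of these, 6 lack any improper symmetry element and so occur as enantiomeric pairs, giving 9 + 6 = 15 stereoisomers in total.

6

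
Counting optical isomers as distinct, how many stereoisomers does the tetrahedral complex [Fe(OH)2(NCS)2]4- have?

In a tetrahedral complex all four positions are equivalent and every pair of ligands is adjacent — there is no cis/trans distinction.
Only one geometric arrangement is possible.

1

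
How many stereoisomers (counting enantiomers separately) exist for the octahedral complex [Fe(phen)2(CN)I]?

3

Each phen is bidentate and must span two cis positions.
Working through the distinct placements yields 2 geometric isomers: CN and I mutually trans; CN and I mutually cis (chiral).
One of these lacks any improper symmetry element and so occurs as an enantiomeric pair, giving 2 + 1 = 3 stereoisomers in total.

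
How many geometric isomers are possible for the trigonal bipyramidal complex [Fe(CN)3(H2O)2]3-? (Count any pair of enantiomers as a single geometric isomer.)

3

A trigonal bipyramid has two axial and three equatorial sites, which are chemically inequivalent.
There are 3 geometric isomers: H2O both equatorial; H2O one axial, one equatorial; H2O both axial.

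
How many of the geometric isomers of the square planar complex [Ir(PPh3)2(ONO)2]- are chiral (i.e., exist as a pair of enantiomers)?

0

There are 2 geometric isomers: PPh3 cis; PPh3 trans.
Each arrangement has an internal mirror plane or centre of symmetry, so none is chiral.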